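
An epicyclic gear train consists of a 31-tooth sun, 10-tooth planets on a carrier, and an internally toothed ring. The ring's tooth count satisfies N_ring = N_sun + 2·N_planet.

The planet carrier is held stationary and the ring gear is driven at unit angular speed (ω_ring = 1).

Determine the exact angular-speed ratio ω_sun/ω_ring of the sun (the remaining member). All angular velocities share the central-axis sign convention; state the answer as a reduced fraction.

-51/31

N_ring = 31 + 2·10 = 51
31(ω_s−ω_c) = −51(ω_r−ω_c),  ω_c=0, ω_r=1
ω_s = 0 − (51/31)(1−0) = -51/31
ω_s/ω_r = -51/31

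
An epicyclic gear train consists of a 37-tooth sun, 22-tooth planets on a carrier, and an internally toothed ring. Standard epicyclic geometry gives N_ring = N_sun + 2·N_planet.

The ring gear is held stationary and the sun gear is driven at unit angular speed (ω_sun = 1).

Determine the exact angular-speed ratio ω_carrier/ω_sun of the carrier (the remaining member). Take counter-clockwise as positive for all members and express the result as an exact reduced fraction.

N_ring = 37 + 2·22 = 81
37(ω_s−ω_c) = −81(ω_r−ω_c),  ω_r=0, ω_s=1
37(1−ω_c) = −81(0−ω_c)  ⇒  118ω_c = 37  ⇒  ω_c = 37/118
ω_c/ω_s = 37/118

37/118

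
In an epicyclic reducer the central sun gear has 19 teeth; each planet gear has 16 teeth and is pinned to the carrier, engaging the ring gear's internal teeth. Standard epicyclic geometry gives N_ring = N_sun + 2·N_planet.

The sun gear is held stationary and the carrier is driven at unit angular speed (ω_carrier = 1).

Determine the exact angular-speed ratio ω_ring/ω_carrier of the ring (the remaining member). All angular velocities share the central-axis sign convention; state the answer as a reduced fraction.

N_ring = 19 + 2·16 = 51
19(ω_s−ω_c) = −51(ω_r−ω_c),  ω_s=0, ω_c=1
ω_r = 1 − (19/51)(0−1) = 70/51
ω_r/ω_c = 70/51

70/51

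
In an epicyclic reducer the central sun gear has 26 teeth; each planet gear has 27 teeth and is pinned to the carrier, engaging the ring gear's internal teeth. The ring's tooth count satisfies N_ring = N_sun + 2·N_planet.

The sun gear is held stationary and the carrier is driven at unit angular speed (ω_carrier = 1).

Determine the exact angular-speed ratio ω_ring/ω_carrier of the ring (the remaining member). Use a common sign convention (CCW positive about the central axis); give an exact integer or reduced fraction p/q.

N_ring = 26 + 2·27 = 80
26(ω_s−ω_c) = −80(ω_r−ω_c),  ω_s=0, ω_c=1
ω_r = 1 − (26/80)(0−1) = 53/40
ω_r/ω_c = 53/40

53/40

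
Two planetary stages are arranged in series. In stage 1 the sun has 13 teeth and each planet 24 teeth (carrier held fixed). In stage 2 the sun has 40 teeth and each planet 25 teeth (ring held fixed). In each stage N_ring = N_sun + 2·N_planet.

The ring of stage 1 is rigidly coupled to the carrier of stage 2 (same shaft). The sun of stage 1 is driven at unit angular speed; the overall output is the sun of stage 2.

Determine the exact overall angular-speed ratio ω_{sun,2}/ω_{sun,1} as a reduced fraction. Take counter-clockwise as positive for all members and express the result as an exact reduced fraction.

-169/244

Stage 1: N_ring = 13 + 2·24 = 61
Stage 1: 13(ω_s−ω_c) = −61(ω_r−ω_c),  ω_c=0, ω_s=1
Stage 1: ω_r = 0 − (13/61)(1−0) = -13/61
  ⇒ ω_r¹/ω_s¹ = -13/61
Stage 2: N_ring = 40 + 2·25 = 90
Stage 2: 40(ω_s−ω_c) = −90(ω_r−ω_c),  ω_r=0, ω_c=1
Stage 2: ω_s = 1 − (90/40)(0−1) = 13/4
  ⇒ ω_s²/ω_c² = 13/4
Coupling ω_c² = ω_r¹ ⇒ overall = -13/61 × 13/4 = -169/244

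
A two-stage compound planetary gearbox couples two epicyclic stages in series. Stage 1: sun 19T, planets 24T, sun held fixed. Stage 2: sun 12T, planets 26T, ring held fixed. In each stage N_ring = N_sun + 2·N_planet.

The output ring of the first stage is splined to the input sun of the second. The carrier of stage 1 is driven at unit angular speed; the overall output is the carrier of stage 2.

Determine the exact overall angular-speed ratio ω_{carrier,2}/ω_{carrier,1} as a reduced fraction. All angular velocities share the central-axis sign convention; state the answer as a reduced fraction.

Stage 1: N_ring = 19 + 2·24 = 67
Stage 1: 19(ω_s−ω_c) = −67(ω_r−ω_c),  ω_s=0, ω_c=1
Stage 1: ω_r = 1 − (19/67)(0−1) = 86/67
  ⇒ ω_r¹/ω_c¹ = 86/67
Stage 2: N_ring = 12 + 2·26 = 64
Stage 2: 12(ω_s−ω_c) = −64(ω_r−ω_c),  ω_r=0, ω_s=1
Stage 2: 12(1−ω_c) = −64(0−ω_c)  ⇒  76ω_c = 12  ⇒  ω_c = 3/19
  ⇒ ω_c²/ω_s² = 3/19
Coupling ω_s² = ω_r¹ ⇒ overall = 86/67 × 3/19 = 258/1273

258/1273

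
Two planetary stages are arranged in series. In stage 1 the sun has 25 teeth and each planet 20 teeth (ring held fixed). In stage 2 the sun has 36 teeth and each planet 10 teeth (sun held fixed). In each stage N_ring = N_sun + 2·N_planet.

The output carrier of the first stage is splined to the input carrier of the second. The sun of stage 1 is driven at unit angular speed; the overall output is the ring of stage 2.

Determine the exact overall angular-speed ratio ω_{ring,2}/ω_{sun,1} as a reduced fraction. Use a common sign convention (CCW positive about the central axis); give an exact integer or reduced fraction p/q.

Stage 1: N_ring = 25 + 2·20 = 65
Stage 1: 25(ω_s−ω_c) = −65(ω_r−ω_c),  ω_r=0, ω_s=1
Stage 1: 25(1−ω_c) = −65(0−ω_c)  ⇒  90ω_c = 25  ⇒  ω_c = 5/18
  ⇒ ω_c¹/ω_s¹ = 5/18
Stage 2: N_ring = 36 + 2·10 = 56
Stage 2: 36(ω_s−ω_c) = −56(ω_r−ω_c),  ω_s=0, ω_c=1
Stage 2: ω_r = 1 − (36/56)(0−1) = 23/14
  ⇒ ω_r²/ω_c² = 23/14
Coupling ω_c² = ω_c¹ ⇒ overall = 5/18 × 23/14 = 115/252

115/252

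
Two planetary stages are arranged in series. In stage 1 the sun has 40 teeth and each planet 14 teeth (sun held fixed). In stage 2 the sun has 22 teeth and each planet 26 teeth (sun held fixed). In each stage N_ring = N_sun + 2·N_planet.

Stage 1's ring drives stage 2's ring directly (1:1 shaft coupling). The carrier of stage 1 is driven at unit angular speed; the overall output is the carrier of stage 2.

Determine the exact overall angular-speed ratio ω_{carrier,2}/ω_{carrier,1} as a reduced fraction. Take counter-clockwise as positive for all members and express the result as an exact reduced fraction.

Stage 1: N_ring = 40 + 2·14 = 68
Stage 1: 40(ω_s−ω_c) = −68(ω_r−ω_c),  ω_s=0, ω_c=1
Stage 1: ω_r = 1 − (40/68)(0−1) = 27/17
  ⇒ ω_r¹/ω_c¹ = 27/17
Stage 2: N_ring = 22 + 2·26 = 74
Stage 2: 22(ω_s−ω_c) = −74(ω_r−ω_c),  ω_s=0, ω_r=1
Stage 2: 22(0−ω_c) = −74(1−ω_c)  ⇒  96ω_c = 74  ⇒  ω_c = 37/48
  ⇒ ω_c²/ω_r² = 37/48
Coupling ω_r² = ω_r¹ ⇒ overall = 27/17 × 37/48 = 333/272

333/272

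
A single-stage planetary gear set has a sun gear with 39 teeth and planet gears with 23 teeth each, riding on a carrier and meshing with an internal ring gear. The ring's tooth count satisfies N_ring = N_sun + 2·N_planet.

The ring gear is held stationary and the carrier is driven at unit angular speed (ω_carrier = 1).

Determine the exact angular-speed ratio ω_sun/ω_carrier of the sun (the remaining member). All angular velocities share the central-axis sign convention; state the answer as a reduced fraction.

N_ring = 39 + 2·23 = 85
39(ω_s−ω_c) = −85(ω_r−ω_c),  ω_r=0, ω_c=1
ω_s = 1 − (85/39)(0−1) = 124/39
ω_s/ω_c = 124/39

124/39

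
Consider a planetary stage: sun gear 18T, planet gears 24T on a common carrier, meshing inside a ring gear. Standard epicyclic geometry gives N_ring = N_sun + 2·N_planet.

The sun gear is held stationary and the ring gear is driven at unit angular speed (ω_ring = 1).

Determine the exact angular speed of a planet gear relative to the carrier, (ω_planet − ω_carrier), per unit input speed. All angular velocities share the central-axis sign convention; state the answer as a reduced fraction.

N_ring = 18 + 2·24 = 66
18(ω_s−ω_c) = −66(ω_r−ω_c),  ω_s=0, ω_r=1
18(0−ω_c) = −66(1−ω_c)  ⇒  84ω_c = 66  ⇒  ω_c = 11/14
sun–planet: 18·(0−11/14) = −24·(ω_p−ω_c)  ⇒  ω_p−ω_c = −(18/24)·(-11/14) = 33/56

33/56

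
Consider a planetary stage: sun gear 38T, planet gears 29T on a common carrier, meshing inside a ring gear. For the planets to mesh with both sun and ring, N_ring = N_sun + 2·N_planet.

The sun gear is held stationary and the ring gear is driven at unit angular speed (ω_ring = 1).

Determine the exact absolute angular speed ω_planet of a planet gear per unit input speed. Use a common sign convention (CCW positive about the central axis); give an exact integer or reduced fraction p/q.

48/29

N_ring = 38 + 2·29 = 96
38(ω_s−ω_c) = −96(ω_r−ω_c),  ω_s=0, ω_r=1
38(0−ω_c) = −96(1−ω_c)  ⇒  134ω_c = 96  ⇒  ω_c = 48/67
sun–planet: 38·(0−48/67) = −29·(ω_p−ω_c)  ⇒  ω_p−ω_c = −(38/29)·(-48/67) = 1824/1943
ω_p = 48/67 + 1824/1943 = 48/29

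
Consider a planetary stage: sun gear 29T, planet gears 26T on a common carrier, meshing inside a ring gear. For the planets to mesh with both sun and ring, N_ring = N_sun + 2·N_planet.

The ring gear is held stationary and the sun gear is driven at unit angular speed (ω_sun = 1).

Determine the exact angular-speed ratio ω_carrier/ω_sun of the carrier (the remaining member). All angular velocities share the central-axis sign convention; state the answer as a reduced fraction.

29/110

N_ring = 29 + 2·26 = 81
29(ω_s−ω_c) = −81(ω_r−ω_c),  ω_r=0, ω_s=1
29(1−ω_c) = −81(0−ω_c)  ⇒  110ω_c = 29  ⇒  ω_c = 29/110
ω_c/ω_s = 29/110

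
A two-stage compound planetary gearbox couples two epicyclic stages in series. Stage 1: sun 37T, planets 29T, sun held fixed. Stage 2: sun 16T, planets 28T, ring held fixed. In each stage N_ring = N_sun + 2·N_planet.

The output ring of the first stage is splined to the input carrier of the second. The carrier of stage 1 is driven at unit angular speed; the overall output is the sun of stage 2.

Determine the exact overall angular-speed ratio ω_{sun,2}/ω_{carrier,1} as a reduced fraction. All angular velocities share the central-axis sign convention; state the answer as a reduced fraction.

Stage 1: N_ring = 37 + 2·29 = 95
Stage 1: 37(ω_s−ω_c) = −95(ω_r−ω_c),  ω_s=0, ω_c=1
Stage 1: ω_r = 1 − (37/95)(0−1) = 132/95
  ⇒ ω_r¹/ω_c¹ = 132/95
Stage 2: N_ring = 16 + 2·28 = 72
Stage 2: 16(ω_s−ω_c) = −72(ω_r−ω_c),  ω_r=0, ω_c=1
Stage 2: ω_s = 1 − (72/16)(0−1) = 11/2
  ⇒ ω_s²/ω_c² = 11/2
Coupling ω_c² = ω_r¹ ⇒ overall = 132/95 × 11/2 = 726/95

726/95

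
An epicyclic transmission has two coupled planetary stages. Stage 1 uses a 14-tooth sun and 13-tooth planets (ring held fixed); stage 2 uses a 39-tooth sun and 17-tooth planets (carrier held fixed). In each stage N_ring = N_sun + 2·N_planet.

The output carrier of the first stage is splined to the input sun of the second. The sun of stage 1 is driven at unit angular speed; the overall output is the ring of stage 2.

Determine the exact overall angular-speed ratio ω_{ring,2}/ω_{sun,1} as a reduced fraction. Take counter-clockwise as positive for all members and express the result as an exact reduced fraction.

-91/657

Stage 1: N_ring = 14 + 2·13 = 40
Stage 1: 14(ω_s−ω_c) = −40(ω_r−ω_c),  ω_r=0, ω_s=1
Stage 1: 14(1−ω_c) = −40(0−ω_c)  ⇒  54ω_c = 14  ⇒  ω_c = 7/27
  ⇒ ω_c¹/ω_s¹ = 7/27
Stage 2: N_ring = 39 + 2·17 = 73
Stage 2: 39(ω_s−ω_c) = −73(ω_r−ω_c),  ω_c=0, ω_s=1
Stage 2: ω_r = 0 − (39/73)(1−0) = -39/73
  ⇒ ω_r²/ω_s² = -39/73
Coupling ω_s² = ω_c¹ ⇒ overall = 7/27 × -39/73 = -91/657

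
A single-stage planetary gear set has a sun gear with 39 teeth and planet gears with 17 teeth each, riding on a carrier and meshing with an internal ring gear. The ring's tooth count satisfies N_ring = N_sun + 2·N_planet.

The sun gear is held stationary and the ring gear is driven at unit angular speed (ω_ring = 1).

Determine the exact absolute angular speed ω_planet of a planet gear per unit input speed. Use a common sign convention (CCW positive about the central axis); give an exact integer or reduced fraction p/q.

73/34

N_ring = 39 + 2·17 = 73
39(ω_s−ω_c) = −73(ω_r−ω_c),  ω_s=0, ω_r=1
39(0−ω_c) = −73(1−ω_c)  ⇒  112ω_c = 73  ⇒  ω_c = 73/112
sun–planet: 39·(0−73/112) = −17·(ω_p−ω_c)  ⇒  ω_p−ω_c = −(39/17)·(-73/112) = 2847/1904
ω_p = 73/112 + 2847/1904 = 73/34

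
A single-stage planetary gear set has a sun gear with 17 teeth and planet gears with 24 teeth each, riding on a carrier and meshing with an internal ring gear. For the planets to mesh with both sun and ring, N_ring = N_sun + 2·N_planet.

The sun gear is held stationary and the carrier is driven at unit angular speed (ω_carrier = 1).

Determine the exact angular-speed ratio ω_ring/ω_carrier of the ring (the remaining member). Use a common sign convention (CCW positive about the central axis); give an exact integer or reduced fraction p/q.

82/65

N_ring = 17 + 2·24 = 65
17(ω_s−ω_c) = −65(ω_r−ω_c),  ω_s=0, ω_c=1
ω_r = 1 − (17/65)(0−1) = 82/65
ω_r/ω_c = 82/65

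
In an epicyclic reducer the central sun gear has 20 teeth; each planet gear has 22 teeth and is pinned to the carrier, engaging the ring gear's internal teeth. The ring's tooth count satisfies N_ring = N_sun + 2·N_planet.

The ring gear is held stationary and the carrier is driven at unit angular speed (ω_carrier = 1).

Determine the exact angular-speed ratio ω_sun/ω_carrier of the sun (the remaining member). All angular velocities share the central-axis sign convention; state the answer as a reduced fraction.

N_ring = 20 + 2·22 = 64
20(ω_s−ω_c) = −64(ω_r−ω_c),  ω_r=0, ω_c=1
ω_s = 1 − (64/20)(0−1) = 21/5
ω_s/ω_c = 21/5

21/5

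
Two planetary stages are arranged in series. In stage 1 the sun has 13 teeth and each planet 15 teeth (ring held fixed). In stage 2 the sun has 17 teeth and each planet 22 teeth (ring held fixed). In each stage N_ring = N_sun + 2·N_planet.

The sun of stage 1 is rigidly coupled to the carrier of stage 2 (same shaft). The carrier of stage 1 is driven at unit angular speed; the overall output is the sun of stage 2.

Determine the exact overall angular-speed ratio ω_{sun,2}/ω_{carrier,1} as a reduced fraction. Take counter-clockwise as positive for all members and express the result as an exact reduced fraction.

Stage 1: N_ring = 13 + 2·15 = 43
Stage 1: 13(ω_s−ω_c) = −43(ω_r−ω_c),  ω_r=0, ω_c=1
Stage 1: ω_s = 1 − (43/13)(0−1) = 56/13
  ⇒ ω_s¹/ω_c¹ = 56/13
Stage 2: N_ring = 17 + 2·22 = 61
Stage 2: 17(ω_s−ω_c) = −61(ω_r−ω_c),  ω_r=0, ω_c=1
Stage 2: ω_s = 1 − (61/17)(0−1) = 78/17
  ⇒ ω_s²/ω_c² = 78/17
Coupling ω_c² = ω_s¹ ⇒ overall = 56/13 × 78/17 = 336/17

336/17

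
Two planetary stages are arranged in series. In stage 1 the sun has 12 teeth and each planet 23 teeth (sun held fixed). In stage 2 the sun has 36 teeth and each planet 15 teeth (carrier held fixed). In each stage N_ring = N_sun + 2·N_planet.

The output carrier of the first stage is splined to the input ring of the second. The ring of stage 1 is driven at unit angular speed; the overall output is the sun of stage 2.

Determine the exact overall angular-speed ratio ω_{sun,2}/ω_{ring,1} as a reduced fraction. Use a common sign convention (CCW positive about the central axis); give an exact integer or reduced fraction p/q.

Stage 1: N_ring = 12 + 2·23 = 58
Stage 1: 12(ω_s−ω_c) = −58(ω_r−ω_c),  ω_s=0, ω_r=1
Stage 1: 12(0−ω_c) = −58(1−ω_c)  ⇒  70ω_c = 58  ⇒  ω_c = 29/35
  ⇒ ω_c¹/ω_r¹ = 29/35
Stage 2: N_ring = 36 + 2·15 = 66
Stage 2: 36(ω_s−ω_c) = −66(ω_r−ω_c),  ω_c=0, ω_r=1
Stage 2: ω_s = 0 − (66/36)(1−0) = -11/6
  ⇒ ω_s²/ω_r² = -11/6
Coupling ω_r² = ω_c¹ ⇒ overall = 29/35 × -11/6 = -319/210

-319/210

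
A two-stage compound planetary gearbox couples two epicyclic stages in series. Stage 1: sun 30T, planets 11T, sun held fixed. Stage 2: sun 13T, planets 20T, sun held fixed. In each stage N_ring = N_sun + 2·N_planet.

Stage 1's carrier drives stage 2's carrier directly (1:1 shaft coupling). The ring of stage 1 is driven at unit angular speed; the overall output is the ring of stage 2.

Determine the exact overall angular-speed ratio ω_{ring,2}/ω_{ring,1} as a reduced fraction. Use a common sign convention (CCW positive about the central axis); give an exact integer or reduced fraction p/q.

Stage 1: N_ring = 30 + 2·11 = 52
Stage 1: 30(ω_s−ω_c) = −52(ω_r−ω_c),  ω_s=0, ω_r=1
Stage 1: 30(0−ω_c) = −52(1−ω_c)  ⇒  82ω_c = 52  ⇒  ω_c = 26/41
  ⇒ ω_c¹/ω_r¹ = 26/41
Stage 2: N_ring = 13 + 2·20 = 53
Stage 2: 13(ω_s−ω_c) = −53(ω_r−ω_c),  ω_s=0, ω_c=1
Stage 2: ω_r = 1 − (13/53)(0−1) = 66/53
  ⇒ ω_r²/ω_c² = 66/53
Coupling ω_c² = ω_c¹ ⇒ overall = 26/41 × 66/53 = 1716/2173

1716/2173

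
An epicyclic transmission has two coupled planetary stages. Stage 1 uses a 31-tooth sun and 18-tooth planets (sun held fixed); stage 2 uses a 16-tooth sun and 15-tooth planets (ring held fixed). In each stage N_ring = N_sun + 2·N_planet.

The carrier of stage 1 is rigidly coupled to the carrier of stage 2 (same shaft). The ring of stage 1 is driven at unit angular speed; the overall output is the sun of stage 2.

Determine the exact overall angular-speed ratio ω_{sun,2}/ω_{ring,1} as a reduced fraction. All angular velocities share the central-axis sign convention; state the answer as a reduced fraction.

2077/784

Stage 1: N_ring = 31 + 2·18 = 67
Stage 1: 31(ω_s−ω_c) = −67(ω_r−ω_c),  ω_s=0, ω_r=1
Stage 1: 31(0−ω_c) = −67(1−ω_c)  ⇒  98ω_c = 67  ⇒  ω_c = 67/98
  ⇒ ω_c¹/ω_r¹ = 67/98
Stage 2: N_ring = 16 + 2·15 = 46
Stage 2: 16(ω_s−ω_c) = −46(ω_r−ω_c),  ω_r=0, ω_c=1
Stage 2: ω_s = 1 − (46/16)(0−1) = 31/8
  ⇒ ω_s²/ω_c² = 31/8
Coupling ω_c² = ω_c¹ ⇒ overall = 67/98 × 31/8 = 2077/784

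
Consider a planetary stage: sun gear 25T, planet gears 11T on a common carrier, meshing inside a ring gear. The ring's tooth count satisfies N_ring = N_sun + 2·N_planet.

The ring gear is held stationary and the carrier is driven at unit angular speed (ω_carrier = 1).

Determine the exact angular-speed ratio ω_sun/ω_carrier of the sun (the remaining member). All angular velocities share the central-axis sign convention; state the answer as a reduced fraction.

N_ring = 25 + 2·11 = 47
25(ω_s−ω_c) = −47(ω_r−ω_c),  ω_r=0, ω_c=1
ω_s = 1 − (47/25)(0−1) = 72/25
ω_s/ω_c = 72/25

72/25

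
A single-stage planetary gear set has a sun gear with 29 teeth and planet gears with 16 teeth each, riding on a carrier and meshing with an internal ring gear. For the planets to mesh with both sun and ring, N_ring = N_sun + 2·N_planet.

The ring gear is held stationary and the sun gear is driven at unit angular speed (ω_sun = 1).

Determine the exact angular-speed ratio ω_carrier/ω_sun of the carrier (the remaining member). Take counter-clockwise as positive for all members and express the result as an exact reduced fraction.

N_ring = 29 + 2·16 = 61
29(ω_s−ω_c) = −61(ω_r−ω_c),  ω_r=0, ω_s=1
29(1−ω_c) = −61(0−ω_c)  ⇒  90ω_c = 29  ⇒  ω_c = 29/90
ω_c/ω_s = 29/90

29/90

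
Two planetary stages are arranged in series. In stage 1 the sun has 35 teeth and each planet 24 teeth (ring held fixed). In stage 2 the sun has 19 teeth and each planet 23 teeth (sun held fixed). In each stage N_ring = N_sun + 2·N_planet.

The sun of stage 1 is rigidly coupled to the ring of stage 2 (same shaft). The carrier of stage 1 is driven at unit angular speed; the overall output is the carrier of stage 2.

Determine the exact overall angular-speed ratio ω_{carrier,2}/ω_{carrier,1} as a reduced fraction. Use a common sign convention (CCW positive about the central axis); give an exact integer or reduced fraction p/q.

Stage 1: N_ring = 35 + 2·24 = 83
Stage 1: 35(ω_s−ω_c) = −83(ω_r−ω_c),  ω_r=0, ω_c=1
Stage 1: ω_s = 1 − (83/35)(0−1) = 118/35
  ⇒ ω_s¹/ω_c¹ = 118/35
Stage 2: N_ring = 19 + 2·23 = 65
Stage 2: 19(ω_s−ω_c) = −65(ω_r−ω_c),  ω_s=0, ω_r=1
Stage 2: 19(0−ω_c) = −65(1−ω_c)  ⇒  84ω_c = 65  ⇒  ω_c = 65/84
  ⇒ ω_c²/ω_r² = 65/84
Coupling ω_r² = ω_s¹ ⇒ overall = 118/35 × 65/84 = 767/294

767/294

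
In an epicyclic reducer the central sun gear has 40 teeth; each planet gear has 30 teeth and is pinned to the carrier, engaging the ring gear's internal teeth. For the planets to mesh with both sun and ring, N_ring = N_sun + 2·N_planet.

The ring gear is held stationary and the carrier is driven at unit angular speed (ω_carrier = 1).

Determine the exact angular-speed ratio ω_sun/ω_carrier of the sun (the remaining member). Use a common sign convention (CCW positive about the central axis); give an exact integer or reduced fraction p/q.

N_ring = 40 + 2·30 = 100
40(ω_s−ω_c) = −100(ω_r−ω_c),  ω_r=0, ω_c=1
ω_s = 1 − (100/40)(0−1) = 7/2
ω_s/ω_c = 7/2

7/2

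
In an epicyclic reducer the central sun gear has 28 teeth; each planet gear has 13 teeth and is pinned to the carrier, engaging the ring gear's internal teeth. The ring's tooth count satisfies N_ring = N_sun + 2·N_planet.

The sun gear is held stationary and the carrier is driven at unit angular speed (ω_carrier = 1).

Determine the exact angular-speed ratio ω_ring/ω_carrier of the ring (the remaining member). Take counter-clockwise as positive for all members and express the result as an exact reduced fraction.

41/27

N_ring = 28 + 2·13 = 54
28(ω_s−ω_c) = −54(ω_r−ω_c),  ω_s=0, ω_c=1
ω_r = 1 − (28/54)(0−1) = 41/27
ω_r/ω_c = 41/27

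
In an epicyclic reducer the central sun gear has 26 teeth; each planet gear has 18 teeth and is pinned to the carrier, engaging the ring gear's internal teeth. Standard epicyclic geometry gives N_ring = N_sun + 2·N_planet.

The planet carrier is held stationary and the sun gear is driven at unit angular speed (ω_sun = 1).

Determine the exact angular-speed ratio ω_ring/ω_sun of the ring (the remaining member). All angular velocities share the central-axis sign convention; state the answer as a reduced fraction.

-13/31

N_ring = 26 + 2·18 = 62
26(ω_s−ω_c) = −62(ω_r−ω_c),  ω_c=0, ω_s=1
ω_r = 0 − (26/62)(1−0) = -13/31
ω_r/ω_s = -13/31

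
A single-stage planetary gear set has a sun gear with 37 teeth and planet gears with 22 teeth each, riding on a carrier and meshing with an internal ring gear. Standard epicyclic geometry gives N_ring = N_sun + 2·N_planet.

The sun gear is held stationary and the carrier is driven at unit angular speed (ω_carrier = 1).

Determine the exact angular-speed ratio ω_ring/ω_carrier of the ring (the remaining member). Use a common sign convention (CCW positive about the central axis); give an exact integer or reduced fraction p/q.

N_ring = 37 + 2·22 = 81
37(ω_s−ω_c) = −81(ω_r−ω_c),  ω_s=0, ω_c=1
ω_r = 1 − (37/81)(0−1) = 118/81
ω_r/ω_c = 118/81

118/81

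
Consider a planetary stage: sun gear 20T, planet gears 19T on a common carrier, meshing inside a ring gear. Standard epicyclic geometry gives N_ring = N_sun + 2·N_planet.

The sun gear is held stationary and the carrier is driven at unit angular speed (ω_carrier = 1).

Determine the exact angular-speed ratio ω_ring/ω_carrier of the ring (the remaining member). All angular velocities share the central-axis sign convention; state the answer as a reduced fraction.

39/29

N_ring = 20 + 2·19 = 58
20(ω_s−ω_c) = −58(ω_r−ω_c),  ω_s=0, ω_c=1
ω_r = 1 − (20/58)(0−1) = 39/29
ω_r/ω_c = 39/29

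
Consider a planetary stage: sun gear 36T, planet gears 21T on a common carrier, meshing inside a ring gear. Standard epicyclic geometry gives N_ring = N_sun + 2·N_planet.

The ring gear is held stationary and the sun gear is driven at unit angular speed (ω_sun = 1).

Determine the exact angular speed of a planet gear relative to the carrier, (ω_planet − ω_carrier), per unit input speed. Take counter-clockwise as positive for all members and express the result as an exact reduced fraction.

N_ring = 36 + 2·21 = 78
36(ω_s−ω_c) = −78(ω_r−ω_c),  ω_r=0, ω_s=1
36(1−ω_c) = −78(0−ω_c)  ⇒  114ω_c = 36  ⇒  ω_c = 6/19
sun–planet: 36·(1−6/19) = −21·(ω_p−ω_c)  ⇒  ω_p−ω_c = −(36/21)·(13/19) = -156/133

-156/133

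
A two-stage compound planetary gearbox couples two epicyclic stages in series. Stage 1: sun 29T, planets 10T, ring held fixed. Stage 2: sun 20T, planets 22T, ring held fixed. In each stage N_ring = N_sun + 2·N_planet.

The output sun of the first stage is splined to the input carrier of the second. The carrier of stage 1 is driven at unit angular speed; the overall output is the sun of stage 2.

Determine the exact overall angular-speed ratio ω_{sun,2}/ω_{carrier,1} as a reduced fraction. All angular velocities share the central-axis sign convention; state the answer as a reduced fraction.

1638/145

Stage 1: N_ring = 29 + 2·10 = 49
Stage 1: 29(ω_s−ω_c) = −49(ω_r−ω_c),  ω_r=0, ω_c=1
Stage 1: ω_s = 1 − (49/29)(0−1) = 78/29
  ⇒ ω_s¹/ω_c¹ = 78/29
Stage 2: N_ring = 20 + 2·22 = 64
Stage 2: 20(ω_s−ω_c) = −64(ω_r−ω_c),  ω_r=0, ω_c=1
Stage 2: ω_s = 1 − (64/20)(0−1) = 21/5
  ⇒ ω_s²/ω_c² = 21/5
Coupling ω_c² = ω_s¹ ⇒ overall = 78/29 × 21/5 = 1638/145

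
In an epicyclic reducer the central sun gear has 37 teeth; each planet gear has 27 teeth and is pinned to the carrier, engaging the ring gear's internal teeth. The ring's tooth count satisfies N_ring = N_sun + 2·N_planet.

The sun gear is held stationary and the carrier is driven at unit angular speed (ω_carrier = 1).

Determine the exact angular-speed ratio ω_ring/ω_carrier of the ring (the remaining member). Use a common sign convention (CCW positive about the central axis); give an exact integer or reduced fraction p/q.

128/91

N_ring = 37 + 2·27 = 91
37(ω_s−ω_c) = −91(ω_r−ω_c),  ω_s=0, ω_c=1
ω_r = 1 − (37/91)(0−1) = 128/91
ω_r/ω_c = 128/91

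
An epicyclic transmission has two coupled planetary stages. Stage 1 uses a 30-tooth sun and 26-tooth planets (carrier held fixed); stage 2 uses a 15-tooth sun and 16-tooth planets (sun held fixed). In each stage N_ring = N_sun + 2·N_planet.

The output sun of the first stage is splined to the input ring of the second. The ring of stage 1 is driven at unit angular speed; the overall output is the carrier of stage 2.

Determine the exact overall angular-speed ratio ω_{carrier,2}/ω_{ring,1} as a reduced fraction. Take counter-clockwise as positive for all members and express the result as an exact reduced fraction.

-1927/930

Stage 1: N_ring = 30 + 2·26 = 82
Stage 1: 30(ω_s−ω_c) = −82(ω_r−ω_c),  ω_c=0, ω_r=1
Stage 1: ω_s = 0 − (82/30)(1−0) = -41/15
  ⇒ ω_s¹/ω_r¹ = -41/15
Stage 2: N_ring = 15 + 2·16 = 47
Stage 2: 15(ω_s−ω_c) = −47(ω_r−ω_c),  ω_s=0, ω_r=1
Stage 2: 15(0−ω_c) = −47(1−ω_c)  ⇒  62ω_c = 47  ⇒  ω_c = 47/62
  ⇒ ω_c²/ω_r² = 47/62
Coupling ω_r² = ω_s¹ ⇒ overall = -41/15 × 47/62 = -1927/930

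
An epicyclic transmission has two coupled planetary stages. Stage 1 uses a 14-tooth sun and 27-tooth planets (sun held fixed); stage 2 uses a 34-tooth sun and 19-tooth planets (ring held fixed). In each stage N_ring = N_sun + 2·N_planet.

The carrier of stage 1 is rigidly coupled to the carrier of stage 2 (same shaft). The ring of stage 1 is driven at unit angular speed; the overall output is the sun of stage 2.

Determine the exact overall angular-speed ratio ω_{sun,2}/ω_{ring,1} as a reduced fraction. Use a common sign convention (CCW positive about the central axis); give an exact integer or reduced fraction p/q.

106/41

Stage 1: N_ring = 14 + 2·27 = 68
Stage 1: 14(ω_s−ω_c) = −68(ω_r−ω_c),  ω_s=0, ω_r=1
Stage 1: 14(0−ω_c) = −68(1−ω_c)  ⇒  82ω_c = 68  ⇒  ω_c = 34/41
  ⇒ ω_c¹/ω_r¹ = 34/41
Stage 2: N_ring = 34 + 2·19 = 72
Stage 2: 34(ω_s−ω_c) = −72(ω_r−ω_c),  ω_r=0, ω_c=1
Stage 2: ω_s = 1 − (72/34)(0−1) = 53/17
  ⇒ ω_s²/ω_c² = 53/17
Coupling ω_c² = ω_c¹ ⇒ overall = 34/41 × 53/17 = 106/41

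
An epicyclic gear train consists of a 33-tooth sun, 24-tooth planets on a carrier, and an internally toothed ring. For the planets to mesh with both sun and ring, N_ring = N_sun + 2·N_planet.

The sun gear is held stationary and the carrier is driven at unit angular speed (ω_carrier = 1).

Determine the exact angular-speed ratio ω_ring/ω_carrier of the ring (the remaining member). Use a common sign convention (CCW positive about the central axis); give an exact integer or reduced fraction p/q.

38/27

N_ring = 33 + 2·24 = 81
33(ω_s−ω_c) = −81(ω_r−ω_c),  ω_s=0, ω_c=1
ω_r = 1 − (33/81)(0−1) = 38/27
ω_r/ω_c = 38/27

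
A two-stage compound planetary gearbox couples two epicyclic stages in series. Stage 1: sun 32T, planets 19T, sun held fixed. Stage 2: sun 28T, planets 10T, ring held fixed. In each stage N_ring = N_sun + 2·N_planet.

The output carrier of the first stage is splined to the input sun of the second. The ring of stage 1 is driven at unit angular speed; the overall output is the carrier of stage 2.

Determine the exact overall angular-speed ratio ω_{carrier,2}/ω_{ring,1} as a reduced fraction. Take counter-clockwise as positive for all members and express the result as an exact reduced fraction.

Stage 1: N_ring = 32 + 2·19 = 70
Stage 1: 32(ω_s−ω_c) = −70(ω_r−ω_c),  ω_s=0, ω_r=1
Stage 1: 32(0−ω_c) = −70(1−ω_c)  ⇒  102ω_c = 70  ⇒  ω_c = 35/51
  ⇒ ω_c¹/ω_r¹ = 35/51
Stage 2: N_ring = 28 + 2·10 = 48
Stage 2: 28(ω_s−ω_c) = −48(ω_r−ω_c),  ω_r=0, ω_s=1
Stage 2: 28(1−ω_c) = −48(0−ω_c)  ⇒  76ω_c = 28  ⇒  ω_c = 7/19
  ⇒ ω_c²/ω_s² = 7/19
Coupling ω_s² = ω_c¹ ⇒ overall = 35/51 × 7/19 = 245/969

245/969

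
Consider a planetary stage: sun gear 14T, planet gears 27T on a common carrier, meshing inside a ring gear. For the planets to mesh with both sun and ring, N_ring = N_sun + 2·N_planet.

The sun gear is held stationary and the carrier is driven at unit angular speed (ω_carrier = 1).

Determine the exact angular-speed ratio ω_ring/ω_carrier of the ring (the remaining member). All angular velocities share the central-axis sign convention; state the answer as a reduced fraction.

41/34

N_ring = 14 + 2·27 = 68
14(ω_s−ω_c) = −68(ω_r−ω_c),  ω_s=0, ω_c=1
ω_r = 1 − (14/68)(0−1) = 41/34
ω_r/ω_c = 41/34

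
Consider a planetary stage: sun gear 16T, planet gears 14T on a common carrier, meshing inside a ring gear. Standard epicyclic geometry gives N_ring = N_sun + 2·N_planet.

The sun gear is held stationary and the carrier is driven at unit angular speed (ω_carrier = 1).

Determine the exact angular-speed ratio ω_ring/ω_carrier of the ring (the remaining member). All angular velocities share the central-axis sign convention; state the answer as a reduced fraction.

15/11

N_ring = 16 + 2·14 = 44
16(ω_s−ω_c) = −44(ω_r−ω_c),  ω_s=0, ω_c=1
ω_r = 1 − (16/44)(0−1) = 15/11
ω_r/ω_c = 15/11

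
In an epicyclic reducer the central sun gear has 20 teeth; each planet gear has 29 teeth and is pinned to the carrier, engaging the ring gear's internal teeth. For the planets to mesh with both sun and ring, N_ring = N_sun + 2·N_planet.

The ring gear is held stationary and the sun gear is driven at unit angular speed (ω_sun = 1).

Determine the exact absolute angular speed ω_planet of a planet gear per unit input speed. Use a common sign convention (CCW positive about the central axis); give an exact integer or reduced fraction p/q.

-10/29

N_ring = 20 + 2·29 = 78
20(ω_s−ω_c) = −78(ω_r−ω_c),  ω_r=0, ω_s=1
20(1−ω_c) = −78(0−ω_c)  ⇒  98ω_c = 20  ⇒  ω_c = 10/49
sun–planet: 20·(1−10/49) = −29·(ω_p−ω_c)  ⇒  ω_p−ω_c = −(20/29)·(39/49) = -780/1421
ω_p = 10/49 − 780/1421 = -10/29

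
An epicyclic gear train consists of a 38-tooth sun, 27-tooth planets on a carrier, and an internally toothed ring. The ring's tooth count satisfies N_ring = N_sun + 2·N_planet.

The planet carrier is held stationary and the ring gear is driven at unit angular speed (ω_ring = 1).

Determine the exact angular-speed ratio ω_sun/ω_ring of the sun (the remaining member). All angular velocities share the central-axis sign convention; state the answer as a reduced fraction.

-46/19

N_ring = 38 + 2·27 = 92
38(ω_s−ω_c) = −92(ω_r−ω_c),  ω_c=0, ω_r=1
ω_s = 0 − (92/38)(1−0) = -46/19
ω_s/ω_r = -46/19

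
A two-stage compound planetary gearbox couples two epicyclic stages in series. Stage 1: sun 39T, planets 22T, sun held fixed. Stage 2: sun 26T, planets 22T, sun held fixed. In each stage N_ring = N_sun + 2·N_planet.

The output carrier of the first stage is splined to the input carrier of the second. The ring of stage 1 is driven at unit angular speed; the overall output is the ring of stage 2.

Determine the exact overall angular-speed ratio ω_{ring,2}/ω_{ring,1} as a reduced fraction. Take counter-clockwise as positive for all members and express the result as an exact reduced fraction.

Stage 1: N_ring = 39 + 2·22 = 83
Stage 1: 39(ω_s−ω_c) = −83(ω_r−ω_c),  ω_s=0, ω_r=1
Stage 1: 39(0−ω_c) = −83(1−ω_c)  ⇒  122ω_c = 83  ⇒  ω_c = 83/122
  ⇒ ω_c¹/ω_r¹ = 83/122
Stage 2: N_ring = 26 + 2·22 = 70
Stage 2: 26(ω_s−ω_c) = −70(ω_r−ω_c),  ω_s=0, ω_c=1
Stage 2: ω_r = 1 − (26/70)(0−1) = 48/35
  ⇒ ω_r²/ω_c² = 48/35
Coupling ω_c² = ω_c¹ ⇒ overall = 83/122 × 48/35 = 1992/2135

1992/2135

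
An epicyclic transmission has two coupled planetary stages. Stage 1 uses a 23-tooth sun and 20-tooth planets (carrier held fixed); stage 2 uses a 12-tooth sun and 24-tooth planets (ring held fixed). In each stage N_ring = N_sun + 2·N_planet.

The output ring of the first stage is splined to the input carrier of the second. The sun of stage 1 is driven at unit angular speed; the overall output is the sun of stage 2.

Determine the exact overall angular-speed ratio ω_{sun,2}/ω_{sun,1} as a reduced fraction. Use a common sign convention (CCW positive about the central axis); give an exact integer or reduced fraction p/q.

Stage 1: N_ring = 23 + 2·20 = 63
Stage 1: 23(ω_s−ω_c) = −63(ω_r−ω_c),  ω_c=0, ω_s=1
Stage 1: ω_r = 0 − (23/63)(1−0) = -23/63
  ⇒ ω_r¹/ω_s¹ = -23/63
Stage 2: N_ring = 12 + 2·24 = 60
Stage 2: 12(ω_s−ω_c) = −60(ω_r−ω_c),  ω_r=0, ω_c=1
Stage 2: ω_s = 1 − (60/12)(0−1) = 6
  ⇒ ω_s²/ω_c² = 6
Coupling ω_c² = ω_r¹ ⇒ overall = -23/63 × 6 = -46/21

-46/21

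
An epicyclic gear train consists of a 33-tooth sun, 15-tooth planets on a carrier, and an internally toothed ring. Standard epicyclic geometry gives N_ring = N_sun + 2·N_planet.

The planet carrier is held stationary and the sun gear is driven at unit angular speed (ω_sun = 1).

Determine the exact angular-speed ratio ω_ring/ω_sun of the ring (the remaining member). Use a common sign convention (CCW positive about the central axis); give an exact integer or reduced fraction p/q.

N_ring = 33 + 2·15 = 63
33(ω_s−ω_c) = −63(ω_r−ω_c),  ω_c=0, ω_s=1
ω_r = 0 − (33/63)(1−0) = -11/21
ω_r/ω_s = -11/21

-11/21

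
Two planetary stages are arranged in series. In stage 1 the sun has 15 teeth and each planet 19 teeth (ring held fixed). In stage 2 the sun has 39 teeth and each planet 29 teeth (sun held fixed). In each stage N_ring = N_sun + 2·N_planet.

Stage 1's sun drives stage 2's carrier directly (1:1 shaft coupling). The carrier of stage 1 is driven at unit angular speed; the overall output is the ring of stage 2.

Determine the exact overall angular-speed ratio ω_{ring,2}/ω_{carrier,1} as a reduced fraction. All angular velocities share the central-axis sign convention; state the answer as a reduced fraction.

9248/1455

Stage 1: N_ring = 15 + 2·19 = 53
Stage 1: 15(ω_s−ω_c) = −53(ω_r−ω_c),  ω_r=0, ω_c=1
Stage 1: ω_s = 1 − (53/15)(0−1) = 68/15
  ⇒ ω_s¹/ω_c¹ = 68/15
Stage 2: N_ring = 39 + 2·29 = 97
Stage 2: 39(ω_s−ω_c) = −97(ω_r−ω_c),  ω_s=0, ω_c=1
Stage 2: ω_r = 1 − (39/97)(0−1) = 136/97
  ⇒ ω_r²/ω_c² = 136/97
Coupling ω_c² = ω_s¹ ⇒ overall = 68/15 × 136/97 = 9248/1455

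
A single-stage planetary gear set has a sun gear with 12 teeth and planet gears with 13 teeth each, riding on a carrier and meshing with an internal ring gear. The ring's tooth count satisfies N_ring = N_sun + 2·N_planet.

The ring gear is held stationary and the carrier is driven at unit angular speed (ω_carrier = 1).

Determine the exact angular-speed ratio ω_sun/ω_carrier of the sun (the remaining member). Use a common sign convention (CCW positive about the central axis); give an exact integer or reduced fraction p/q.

N_ring = 12 + 2·13 = 38
12(ω_s−ω_c) = −38(ω_r−ω_c),  ω_r=0, ω_c=1
ω_s = 1 − (38/12)(0−1) = 25/6
ω_s/ω_c = 25/6

25/6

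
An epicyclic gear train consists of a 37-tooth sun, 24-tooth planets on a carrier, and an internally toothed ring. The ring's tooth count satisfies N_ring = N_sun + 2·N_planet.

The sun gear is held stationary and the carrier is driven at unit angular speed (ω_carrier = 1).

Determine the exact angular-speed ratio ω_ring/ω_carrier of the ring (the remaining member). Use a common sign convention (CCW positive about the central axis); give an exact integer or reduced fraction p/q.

N_ring = 37 + 2·24 = 85
37(ω_s−ω_c) = −85(ω_r−ω_c),  ω_s=0, ω_c=1
ω_r = 1 − (37/85)(0−1) = 122/85
ω_r/ω_c = 122/85

122/85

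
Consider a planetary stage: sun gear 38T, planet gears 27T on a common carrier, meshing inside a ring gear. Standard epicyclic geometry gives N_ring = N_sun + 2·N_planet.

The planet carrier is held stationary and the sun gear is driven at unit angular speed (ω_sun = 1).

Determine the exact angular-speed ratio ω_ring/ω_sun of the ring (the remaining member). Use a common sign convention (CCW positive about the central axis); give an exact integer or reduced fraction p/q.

-19/46

N_ring = 38 + 2·27 = 92
38(ω_s−ω_c) = −92(ω_r−ω_c),  ω_c=0, ω_s=1
ω_r = 0 − (38/92)(1−0) = -19/46
ω_r/ω_s = -19/46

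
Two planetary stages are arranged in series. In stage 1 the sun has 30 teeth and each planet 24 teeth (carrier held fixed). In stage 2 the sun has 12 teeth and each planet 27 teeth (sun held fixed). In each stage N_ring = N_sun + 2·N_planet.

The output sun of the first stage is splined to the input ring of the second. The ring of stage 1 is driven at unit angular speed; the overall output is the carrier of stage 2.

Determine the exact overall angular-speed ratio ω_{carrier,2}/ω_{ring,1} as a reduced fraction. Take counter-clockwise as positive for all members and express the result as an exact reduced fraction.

-11/5

Stage 1: N_ring = 30 + 2·24 = 78
Stage 1: 30(ω_s−ω_c) = −78(ω_r−ω_c),  ω_c=0, ω_r=1
Stage 1: ω_s = 0 − (78/30)(1−0) = -13/5
  ⇒ ω_s¹/ω_r¹ = -13/5
Stage 2: N_ring = 12 + 2·27 = 66
Stage 2: 12(ω_s−ω_c) = −66(ω_r−ω_c),  ω_s=0, ω_r=1
Stage 2: 12(0−ω_c) = −66(1−ω_c)  ⇒  78ω_c = 66  ⇒  ω_c = 11/13
  ⇒ ω_c²/ω_r² = 11/13
Coupling ω_r² = ω_s¹ ⇒ overall = -13/5 × 11/13 = -11/5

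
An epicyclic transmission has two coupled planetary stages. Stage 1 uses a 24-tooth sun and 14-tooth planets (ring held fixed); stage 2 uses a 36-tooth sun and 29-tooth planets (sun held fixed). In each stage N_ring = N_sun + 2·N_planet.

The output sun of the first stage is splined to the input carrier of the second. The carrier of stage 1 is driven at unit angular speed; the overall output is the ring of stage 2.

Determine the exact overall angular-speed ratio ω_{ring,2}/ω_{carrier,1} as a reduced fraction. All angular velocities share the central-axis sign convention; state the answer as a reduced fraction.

1235/282

Stage 1: N_ring = 24 + 2·14 = 52
Stage 1: 24(ω_s−ω_c) = −52(ω_r−ω_c),  ω_r=0, ω_c=1
Stage 1: ω_s = 1 − (52/24)(0−1) = 19/6
  ⇒ ω_s¹/ω_c¹ = 19/6
Stage 2: N_ring = 36 + 2·29 = 94
Stage 2: 36(ω_s−ω_c) = −94(ω_r−ω_c),  ω_s=0, ω_c=1
Stage 2: ω_r = 1 − (36/94)(0−1) = 65/47
  ⇒ ω_r²/ω_c² = 65/47
Coupling ω_c² = ω_s¹ ⇒ overall = 19/6 × 65/47 = 1235/282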